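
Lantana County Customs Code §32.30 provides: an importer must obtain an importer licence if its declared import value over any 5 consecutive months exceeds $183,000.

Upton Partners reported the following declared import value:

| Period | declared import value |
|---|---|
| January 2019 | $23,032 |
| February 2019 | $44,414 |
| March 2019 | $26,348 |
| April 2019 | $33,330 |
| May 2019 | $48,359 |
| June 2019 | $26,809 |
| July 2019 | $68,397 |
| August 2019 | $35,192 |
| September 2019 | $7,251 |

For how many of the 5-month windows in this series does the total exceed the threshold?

3

January 2019–May 2019: $23,032 + $44,414 + $26,348 + $33,330 + $48,359 = $175,483 (under)
February 2019–June 2019: $44,414 + $26,348 + $33,330 + $48,359 + $26,809 = $179,260 (under)
March 2019–July 2019: $26,348 + $33,330 + $48,359 + $26,809 + $68,397 = $203,243 (over)
April 2019–August 2019: $33,330 + $48,359 + $26,809 + $68,397 + $35,192 = $212,087 (over)
May 2019–September 2019: $48,359 + $26,809 + $68,397 + $35,192 + $7,251 = $186,008 (over)
3 windows exceed the threshold.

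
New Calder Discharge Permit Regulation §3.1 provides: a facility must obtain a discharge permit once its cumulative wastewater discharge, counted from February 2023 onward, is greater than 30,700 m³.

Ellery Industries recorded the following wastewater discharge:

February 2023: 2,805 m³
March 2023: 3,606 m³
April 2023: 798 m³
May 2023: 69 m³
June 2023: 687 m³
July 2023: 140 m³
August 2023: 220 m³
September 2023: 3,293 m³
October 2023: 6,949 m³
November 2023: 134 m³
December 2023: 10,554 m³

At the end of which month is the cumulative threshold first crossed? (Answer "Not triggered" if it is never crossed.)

Not triggered

Through February 2023: 2,805 m³
Through March 2023: 6,411 m³
Through April 2023: 7,209 m³
Through May 2023: 7,278 m³
Through June 2023: 7,965 m³
Through July 2023: 8,105 m³
Through August 2023: 8,325 m³
Through September 2023: 11,618 m³
Through October 2023: 18,567 m³
Through November 2023: 18,701 m³
Through December 2023: 29,255 m³
Final cumulative total 29,255 m³ ≤ 30,700 m³; the threshold is never exceeded.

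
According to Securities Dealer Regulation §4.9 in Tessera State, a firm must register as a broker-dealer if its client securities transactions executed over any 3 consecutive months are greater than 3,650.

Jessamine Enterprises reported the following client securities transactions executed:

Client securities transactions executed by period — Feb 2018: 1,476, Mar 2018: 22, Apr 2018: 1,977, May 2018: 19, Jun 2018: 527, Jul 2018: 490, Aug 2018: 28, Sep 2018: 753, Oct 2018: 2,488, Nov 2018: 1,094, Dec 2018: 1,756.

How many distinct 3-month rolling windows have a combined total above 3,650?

2

Feb 2018–Apr 2018: 1,476 + 22 + 1,977 = 3,475 (under)
Mar 2018–May 2018: 22 + 1,977 + 19 = 2,018 (under)
Apr 2018–Jun 2018: 1,977 + 19 + 527 = 2,523 (under)
May 2018–Jul 2018: 19 + 527 + 490 = 1,036 (under)
Jun 2018–Aug 2018: 527 + 490 + 28 = 1,045 (under)
Jul 2018–Sep 2018: 490 + 28 + 753 = 1,271 (under)
Aug 2018–Oct 2018: 28 + 753 + 2,488 = 3,269 (under)
Sep 2018–Nov 2018: 753 + 2,488 + 1,094 = 4,335 (over)
Oct 2018–Dec 2018: 2,488 + 1,094 + 1,756 = 5,338 (over)
2 windows exceed the threshold.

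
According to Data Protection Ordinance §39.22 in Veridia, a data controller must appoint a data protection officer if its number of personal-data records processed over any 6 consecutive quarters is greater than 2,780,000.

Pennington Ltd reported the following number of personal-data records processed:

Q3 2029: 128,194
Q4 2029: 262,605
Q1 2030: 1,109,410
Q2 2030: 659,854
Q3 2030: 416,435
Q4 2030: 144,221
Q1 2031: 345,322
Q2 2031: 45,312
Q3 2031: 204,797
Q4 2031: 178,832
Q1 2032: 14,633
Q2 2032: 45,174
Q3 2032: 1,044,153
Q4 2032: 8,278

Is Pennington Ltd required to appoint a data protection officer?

Yes

Q3 2029–Q4 2030: 128,194 + 262,605 + 1,109,410 + 659,854 + 416,435 + 144,221 = 2,720,719 (under)
Q4 2029–Q1 2031: 262,605 + 1,109,410 + 659,854 + 416,435 + 144,221 + 345,322 = 2,937,847 (over)
Q1 2030–Q2 2031: 1,109,410 + 659,854 + 416,435 + 144,221 + 345,322 + 45,312 = 2,720,554 (under)
Q2 2030–Q3 2031: 659,854 + 416,435 + 144,221 + 345,322 + 45,312 + 204,797 = 1,815,941 (under)
Q3 2030–Q4 2031: 416,435 + 144,221 + 345,322 + 45,312 + 204,797 + 178,832 = 1,334,919 (under)
Q4 2030–Q1 2032: 144,221 + 345,322 + 45,312 + 204,797 + 178,832 + 14,633 = 933,117 (under)
Q1 2031–Q2 2032: 345,322 + 45,312 + 204,797 + 178,832 + 14,633 + 45,174 = 834,070 (under)
Q2 2031–Q3 2032: 45,312 + 204,797 + 178,832 + 14,633 + 45,174 + 1,044,153 = 1,532,901 (under)
Q3 2031–Q4 2032: 204,797 + 178,832 + 14,633 + 45,174 + 1,044,153 + 8,278 = 1,495,867 (under)
At least one window exceeds 2,780,000.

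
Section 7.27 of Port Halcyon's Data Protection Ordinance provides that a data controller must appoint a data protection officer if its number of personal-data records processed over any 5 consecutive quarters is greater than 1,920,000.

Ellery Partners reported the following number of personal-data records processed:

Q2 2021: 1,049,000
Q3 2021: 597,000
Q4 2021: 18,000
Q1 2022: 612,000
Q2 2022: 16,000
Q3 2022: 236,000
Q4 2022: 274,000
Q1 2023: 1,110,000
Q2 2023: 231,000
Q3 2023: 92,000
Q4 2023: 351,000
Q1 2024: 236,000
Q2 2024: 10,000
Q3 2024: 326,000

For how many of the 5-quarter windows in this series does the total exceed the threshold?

Q2 2021–Q2 2022: 1,049,000 + 597,000 + 18,000 + 612,000 + 16,000 = 2,292,000 (over)
Q3 2021–Q3 2022: 597,000 + 18,000 + 612,000 + 16,000 + 236,000 = 1,479,000 (under)
Q4 2021–Q4 2022: 18,000 + 612,000 + 16,000 + 236,000 + 274,000 = 1,156,000 (under)
Q1 2022–Q1 2023: 612,000 + 16,000 + 236,000 + 274,000 + 1,110,000 = 2,248,000 (over)
Q2 2022–Q2 2023: 16,000 + 236,000 + 274,000 + 1,110,000 + 231,000 = 1,867,000 (under)
Q3 2022–Q3 2023: 236,000 + 274,000 + 1,110,000 + 231,000 + 92,000 = 1,943,000 (over)
Q4 2022–Q4 2023: 274,000 + 1,110,000 + 231,000 + 92,000 + 351,000 = 2,058,000 (over)
Q1 2023–Q1 2024: 1,110,000 + 231,000 + 92,000 + 351,000 + 236,000 = 2,020,000 (over)
Q2 2023–Q2 2024: 231,000 + 92,000 + 351,000 + 236,000 + 10,000 = 920,000 (under)
Q3 2023–Q3 2024: 92,000 + 351,000 + 236,000 + 10,000 + 326,000 = 1,015,000 (under)
5 windows exceed the threshold.

5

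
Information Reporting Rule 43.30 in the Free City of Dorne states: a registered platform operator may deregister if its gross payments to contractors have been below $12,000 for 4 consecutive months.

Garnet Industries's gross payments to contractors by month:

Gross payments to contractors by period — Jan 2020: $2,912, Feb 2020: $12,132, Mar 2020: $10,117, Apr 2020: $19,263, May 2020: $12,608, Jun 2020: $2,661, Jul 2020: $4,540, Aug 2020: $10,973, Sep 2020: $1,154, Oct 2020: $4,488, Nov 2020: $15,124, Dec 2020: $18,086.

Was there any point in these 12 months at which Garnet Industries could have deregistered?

Months below $12,000: Jan 2020, Mar 2020, Jun 2020, Jul 2020, Aug 2020, Sep 2020, Oct 2020.
Longest run of consecutive months below the threshold: 5.
5 ≥ 4, so Garnet Industries became eligible.

Yes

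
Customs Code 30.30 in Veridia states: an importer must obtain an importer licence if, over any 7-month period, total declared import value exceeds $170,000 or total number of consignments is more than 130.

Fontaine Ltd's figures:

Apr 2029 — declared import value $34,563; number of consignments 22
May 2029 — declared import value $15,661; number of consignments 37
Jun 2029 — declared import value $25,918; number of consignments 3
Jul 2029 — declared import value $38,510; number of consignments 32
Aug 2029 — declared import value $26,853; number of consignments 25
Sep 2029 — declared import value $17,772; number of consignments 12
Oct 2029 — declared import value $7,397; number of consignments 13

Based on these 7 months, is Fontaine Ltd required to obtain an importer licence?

Yes

Total declared import value: $34,563 + $15,661 + $25,918 + $38,510 + $26,853 + $17,772 + $7,397 = $166,674 (≤ $170,000).
Total number of consignments: 22 + 37 + 3 + 32 + 25 + 12 + 13 = 144 (> 130).
The test is 'or': at least one threshold is exceeded.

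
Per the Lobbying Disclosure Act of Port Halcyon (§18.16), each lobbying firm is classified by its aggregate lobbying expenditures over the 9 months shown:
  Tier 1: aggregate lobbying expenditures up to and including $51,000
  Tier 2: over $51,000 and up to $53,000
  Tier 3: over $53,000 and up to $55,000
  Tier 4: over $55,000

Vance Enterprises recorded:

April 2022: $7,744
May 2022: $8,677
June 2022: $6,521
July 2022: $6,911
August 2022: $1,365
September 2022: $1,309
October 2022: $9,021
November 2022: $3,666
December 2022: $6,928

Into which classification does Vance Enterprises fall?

Tier 2

Aggregate lobbying expenditures: $7,744 + $8,677 + $6,521 + $6,911 + $1,365 + $1,309 + $9,021 + $3,666 + $6,928 = $52,142.
$51,000 < $52,142 ≤ $53,000, so Tier 2 applies.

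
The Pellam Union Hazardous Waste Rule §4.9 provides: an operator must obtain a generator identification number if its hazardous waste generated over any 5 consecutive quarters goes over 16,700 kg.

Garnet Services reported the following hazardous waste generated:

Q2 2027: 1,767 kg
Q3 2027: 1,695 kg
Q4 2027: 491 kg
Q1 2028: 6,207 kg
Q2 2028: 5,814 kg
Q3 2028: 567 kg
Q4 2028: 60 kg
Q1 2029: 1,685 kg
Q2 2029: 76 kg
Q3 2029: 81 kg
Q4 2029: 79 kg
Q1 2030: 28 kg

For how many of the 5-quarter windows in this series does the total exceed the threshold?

Q2 2027–Q2 2028: 1,767 kg + 1,695 kg + 491 kg + 6,207 kg + 5,814 kg = 15,974 kg (under)
Q3 2027–Q3 2028: 1,695 kg + 491 kg + 6,207 kg + 5,814 kg + 567 kg = 14,774 kg (under)
Q4 2027–Q4 2028: 491 kg + 6,207 kg + 5,814 kg + 567 kg + 60 kg = 13,139 kg (under)
Q1 2028–Q1 2029: 6,207 kg + 5,814 kg + 567 kg + 60 kg + 1,685 kg = 14,333 kg (under)
Q2 2028–Q2 2029: 5,814 kg + 567 kg + 60 kg + 1,685 kg + 76 kg = 8,202 kg (under)
Q3 2028–Q3 2029: 567 kg + 60 kg + 1,685 kg + 76 kg + 81 kg = 2,469 kg (under)
Q4 2028–Q4 2029: 60 kg + 1,685 kg + 76 kg + 81 kg + 79 kg = 1,981 kg (under)
Q1 2029–Q1 2030: 1,685 kg + 76 kg + 81 kg + 79 kg + 28 kg = 1,949 kg (under)
0 windows exceed the threshold.

0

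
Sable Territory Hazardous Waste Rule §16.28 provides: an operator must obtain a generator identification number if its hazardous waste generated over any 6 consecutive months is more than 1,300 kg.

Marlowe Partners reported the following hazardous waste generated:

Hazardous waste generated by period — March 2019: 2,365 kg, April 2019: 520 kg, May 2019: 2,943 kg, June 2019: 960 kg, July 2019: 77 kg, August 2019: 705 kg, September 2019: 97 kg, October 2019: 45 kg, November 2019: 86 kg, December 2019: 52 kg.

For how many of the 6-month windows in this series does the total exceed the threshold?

4

March 2019–August 2019: 2,365 kg + 520 kg + 2,943 kg + 960 kg + 77 kg + 705 kg = 7,570 kg (over)
April 2019–September 2019: 520 kg + 2,943 kg + 960 kg + 77 kg + 705 kg + 97 kg = 5,302 kg (over)
May 2019–October 2019: 2,943 kg + 960 kg + 77 kg + 705 kg + 97 kg + 45 kg = 4,827 kg (over)
June 2019–November 2019: 960 kg + 77 kg + 705 kg + 97 kg + 45 kg + 86 kg = 1,970 kg (over)
July 2019–December 2019: 77 kg + 705 kg + 97 kg + 45 kg + 86 kg + 52 kg = 1,062 kg (under)
4 windows exceed the threshold.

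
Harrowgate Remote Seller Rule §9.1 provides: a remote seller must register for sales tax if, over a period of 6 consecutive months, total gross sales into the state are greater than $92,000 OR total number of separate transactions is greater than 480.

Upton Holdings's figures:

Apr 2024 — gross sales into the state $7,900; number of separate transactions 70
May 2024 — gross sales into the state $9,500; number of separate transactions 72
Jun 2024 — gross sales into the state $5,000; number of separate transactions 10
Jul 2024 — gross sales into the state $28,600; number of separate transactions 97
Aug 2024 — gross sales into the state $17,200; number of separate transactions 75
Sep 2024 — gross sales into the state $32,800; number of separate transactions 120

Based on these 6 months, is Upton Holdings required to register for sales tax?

Yes

Total gross sales into the state: $7,900 + $9,500 + $5,000 + $28,600 + $17,200 + $32,800 = $101,000 (> $92,000).
Total number of separate transactions: 70 + 72 + 10 + 97 + 75 + 120 = 444 (≤ 480).
The test is 'or': at least one threshold is exceeded.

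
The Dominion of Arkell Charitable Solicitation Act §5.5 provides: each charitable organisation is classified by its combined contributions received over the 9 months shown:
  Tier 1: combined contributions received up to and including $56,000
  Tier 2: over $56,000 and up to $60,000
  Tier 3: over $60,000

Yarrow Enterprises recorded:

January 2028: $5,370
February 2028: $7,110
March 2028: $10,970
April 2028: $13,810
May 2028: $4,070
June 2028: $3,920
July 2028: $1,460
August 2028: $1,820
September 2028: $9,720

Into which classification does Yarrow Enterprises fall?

Tier 2

Combined contributions received: $5,370 + $7,110 + $10,970 + $13,810 + $4,070 + $3,920 + $1,460 + $1,820 + $9,720 = $58,250.
$56,000 < $58,250 ≤ $60,000, so Tier 2 applies.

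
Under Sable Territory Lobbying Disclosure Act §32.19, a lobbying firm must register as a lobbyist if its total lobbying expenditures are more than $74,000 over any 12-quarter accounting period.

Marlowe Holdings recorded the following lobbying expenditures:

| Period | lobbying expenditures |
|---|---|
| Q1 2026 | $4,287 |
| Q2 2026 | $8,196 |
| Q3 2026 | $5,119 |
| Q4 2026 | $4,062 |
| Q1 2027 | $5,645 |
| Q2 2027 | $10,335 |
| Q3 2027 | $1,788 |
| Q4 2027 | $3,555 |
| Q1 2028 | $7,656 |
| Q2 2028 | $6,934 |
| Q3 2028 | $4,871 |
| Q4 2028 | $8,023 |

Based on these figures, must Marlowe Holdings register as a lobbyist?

Total lobbying expenditures: $4,287 + $8,196 + $5,119 + $4,062 + $5,645 + $10,335 + $1,788 + $3,555 + $7,656 + $6,934 + $4,871 + $8,023 = $70,471.
$70,471 ≤ $74,000, so the threshold is not exceeded.

No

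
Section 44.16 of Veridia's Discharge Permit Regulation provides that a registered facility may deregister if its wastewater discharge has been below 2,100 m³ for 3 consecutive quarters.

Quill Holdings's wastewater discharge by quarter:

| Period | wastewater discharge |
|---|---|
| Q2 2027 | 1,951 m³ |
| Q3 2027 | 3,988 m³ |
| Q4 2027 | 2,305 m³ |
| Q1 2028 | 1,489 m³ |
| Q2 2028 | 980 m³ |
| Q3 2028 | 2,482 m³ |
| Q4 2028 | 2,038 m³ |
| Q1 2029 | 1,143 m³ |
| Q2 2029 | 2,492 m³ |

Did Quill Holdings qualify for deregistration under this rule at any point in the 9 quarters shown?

Quarters below 2,100 m³: Q2 2027, Q1 2028, Q2 2028, Q4 2028, Q1 2029.
Longest run of consecutive quarters below the threshold: 2.
2 < 3, so Quill Holdings never became eligible.

No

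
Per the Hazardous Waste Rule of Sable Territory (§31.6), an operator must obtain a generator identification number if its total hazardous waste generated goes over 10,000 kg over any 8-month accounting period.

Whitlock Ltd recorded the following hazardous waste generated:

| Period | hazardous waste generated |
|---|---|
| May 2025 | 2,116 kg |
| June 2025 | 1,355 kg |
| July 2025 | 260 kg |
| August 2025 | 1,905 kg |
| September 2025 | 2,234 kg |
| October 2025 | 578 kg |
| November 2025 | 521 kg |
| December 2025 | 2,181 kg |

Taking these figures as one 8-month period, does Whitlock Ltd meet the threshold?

Yes

Total hazardous waste generated: 2,116 kg + 1,355 kg + 260 kg + 1,905 kg + 2,234 kg + 578 kg + 521 kg + 2,181 kg = 11,150 kg.
11,150 kg > 10,000 kg, so the threshold is exceeded.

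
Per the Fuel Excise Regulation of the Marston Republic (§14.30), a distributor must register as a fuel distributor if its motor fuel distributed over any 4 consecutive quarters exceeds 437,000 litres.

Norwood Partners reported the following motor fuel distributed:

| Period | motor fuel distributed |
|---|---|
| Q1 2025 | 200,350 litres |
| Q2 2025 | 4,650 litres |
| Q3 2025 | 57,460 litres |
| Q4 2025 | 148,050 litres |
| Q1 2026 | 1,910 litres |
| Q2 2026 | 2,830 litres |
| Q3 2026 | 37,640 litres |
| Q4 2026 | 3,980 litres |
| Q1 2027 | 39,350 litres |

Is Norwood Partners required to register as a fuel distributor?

No

Q1 2025–Q4 2025: 200,350 litres + 4,650 litres + 57,460 litres + 148,050 litres = 410,510 litres (under)
Q2 2025–Q1 2026: 4,650 litres + 57,460 litres + 148,050 litres + 1,910 litres = 212,070 litres (under)
Q3 2025–Q2 2026: 57,460 litres + 148,050 litres + 1,910 litres + 2,830 litres = 210,250 litres (under)
Q4 2025–Q3 2026: 148,050 litres + 1,910 litres + 2,830 litres + 37,640 litres = 190,430 litres (under)
Q1 2026–Q4 2026: 1,910 litres + 2,830 litres + 37,640 litres + 3,980 litres = 46,360 litres (under)
Q2 2026–Q1 2027: 2,830 litres + 37,640 litres + 3,980 litres + 39,350 litres = 83,800 litres (under)
No window exceeds 437,000 litres.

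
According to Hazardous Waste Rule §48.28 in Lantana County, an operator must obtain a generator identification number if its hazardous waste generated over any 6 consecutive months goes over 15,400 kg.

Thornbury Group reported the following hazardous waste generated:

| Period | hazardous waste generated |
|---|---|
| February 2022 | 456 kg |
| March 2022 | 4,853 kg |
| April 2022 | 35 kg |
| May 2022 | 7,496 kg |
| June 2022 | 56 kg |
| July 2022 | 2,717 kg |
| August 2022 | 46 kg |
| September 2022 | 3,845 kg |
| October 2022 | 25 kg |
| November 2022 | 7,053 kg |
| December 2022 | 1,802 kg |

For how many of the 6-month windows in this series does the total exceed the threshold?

February 2022–July 2022: 456 kg + 4,853 kg + 35 kg + 7,496 kg + 56 kg + 2,717 kg = 15,613 kg (over)
March 2022–August 2022: 4,853 kg + 35 kg + 7,496 kg + 56 kg + 2,717 kg + 46 kg = 15,203 kg (under)
April 2022–September 2022: 35 kg + 7,496 kg + 56 kg + 2,717 kg + 46 kg + 3,845 kg = 14,195 kg (under)
May 2022–October 2022: 7,496 kg + 56 kg + 2,717 kg + 46 kg + 3,845 kg + 25 kg = 14,185 kg (under)
June 2022–November 2022: 56 kg + 2,717 kg + 46 kg + 3,845 kg + 25 kg + 7,053 kg = 13,742 kg (under)
July 2022–December 2022: 2,717 kg + 46 kg + 3,845 kg + 25 kg + 7,053 kg + 1,802 kg = 15,488 kg (over)
2 windows exceed the threshold.

2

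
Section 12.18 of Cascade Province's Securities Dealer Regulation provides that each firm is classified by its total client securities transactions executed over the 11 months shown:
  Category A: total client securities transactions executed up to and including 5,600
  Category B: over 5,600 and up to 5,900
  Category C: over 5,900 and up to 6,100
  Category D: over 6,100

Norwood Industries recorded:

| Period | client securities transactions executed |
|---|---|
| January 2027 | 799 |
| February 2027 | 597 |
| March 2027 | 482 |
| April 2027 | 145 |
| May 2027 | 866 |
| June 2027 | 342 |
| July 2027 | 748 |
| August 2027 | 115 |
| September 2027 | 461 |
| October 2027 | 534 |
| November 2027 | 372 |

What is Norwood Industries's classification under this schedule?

Category A

Total client securities transactions executed: 799 + 597 + 482 + 145 + 866 + 342 + 748 + 115 + 461 + 534 + 372 = 5,461.
5,461 ≤ 5,600, so Category A applies.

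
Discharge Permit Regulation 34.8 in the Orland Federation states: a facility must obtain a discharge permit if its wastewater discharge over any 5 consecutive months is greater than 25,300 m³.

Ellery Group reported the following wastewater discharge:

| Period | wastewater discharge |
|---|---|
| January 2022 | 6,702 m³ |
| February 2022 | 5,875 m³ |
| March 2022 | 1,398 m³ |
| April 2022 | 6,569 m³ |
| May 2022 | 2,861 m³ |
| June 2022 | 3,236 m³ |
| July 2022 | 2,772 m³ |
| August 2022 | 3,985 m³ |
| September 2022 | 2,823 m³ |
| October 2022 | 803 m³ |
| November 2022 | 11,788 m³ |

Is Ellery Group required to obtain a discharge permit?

January 2022–May 2022: 6,702 m³ + 5,875 m³ + 1,398 m³ + 6,569 m³ + 2,861 m³ = 23,405 m³ (under)
February 2022–June 2022: 5,875 m³ + 1,398 m³ + 6,569 m³ + 2,861 m³ + 3,236 m³ = 19,939 m³ (under)
March 2022–July 2022: 1,398 m³ + 6,569 m³ + 2,861 m³ + 3,236 m³ + 2,772 m³ = 16,836 m³ (under)
April 2022–August 2022: 6,569 m³ + 2,861 m³ + 3,236 m³ + 2,772 m³ + 3,985 m³ = 19,423 m³ (under)
May 2022–September 2022: 2,861 m³ + 3,236 m³ + 2,772 m³ + 3,985 m³ + 2,823 m³ = 15,677 m³ (under)
June 2022–October 2022: 3,236 m³ + 2,772 m³ + 3,985 m³ + 2,823 m³ + 803 m³ = 13,619 m³ (under)
July 2022–November 2022: 2,772 m³ + 3,985 m³ + 2,823 m³ + 803 m³ + 11,788 m³ = 22,171 m³ (under)
No window exceeds 25,300 m³.

No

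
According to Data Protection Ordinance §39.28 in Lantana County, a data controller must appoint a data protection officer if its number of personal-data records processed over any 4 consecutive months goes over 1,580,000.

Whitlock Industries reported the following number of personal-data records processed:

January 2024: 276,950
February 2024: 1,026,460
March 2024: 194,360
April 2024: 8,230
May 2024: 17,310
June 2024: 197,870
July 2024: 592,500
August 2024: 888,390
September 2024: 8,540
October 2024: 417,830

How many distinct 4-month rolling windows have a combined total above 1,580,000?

3

January 2024–April 2024: 276,950 + 1,026,460 + 194,360 + 8,230 = 1,506,000 (under)
February 2024–May 2024: 1,026,460 + 194,360 + 8,230 + 17,310 = 1,246,360 (under)
March 2024–June 2024: 194,360 + 8,230 + 17,310 + 197,870 = 417,770 (under)
April 2024–July 2024: 8,230 + 17,310 + 197,870 + 592,500 = 815,910 (under)
May 2024–August 2024: 17,310 + 197,870 + 592,500 + 888,390 = 1,696,070 (over)
June 2024–September 2024: 197,870 + 592,500 + 888,390 + 8,540 = 1,687,300 (over)
July 2024–October 2024: 592,500 + 888,390 + 8,540 + 417,830 = 1,907,260 (over)
3 windows exceed the threshold.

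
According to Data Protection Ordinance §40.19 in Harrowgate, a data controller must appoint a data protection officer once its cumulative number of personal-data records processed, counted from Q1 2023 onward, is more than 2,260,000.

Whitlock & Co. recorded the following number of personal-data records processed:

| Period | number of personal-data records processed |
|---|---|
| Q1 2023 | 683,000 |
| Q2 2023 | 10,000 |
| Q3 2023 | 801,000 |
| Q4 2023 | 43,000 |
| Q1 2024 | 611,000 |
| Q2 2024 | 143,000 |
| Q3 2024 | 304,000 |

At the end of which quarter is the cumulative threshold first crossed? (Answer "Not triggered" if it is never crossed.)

Through Q1 2023: 683,000
Through Q2 2023: 693,000
Through Q3 2023: 1,494,000
Through Q4 2023: 1,537,000
Through Q1 2024: 2,148,000
Through Q2 2024: 2,291,000 ← exceeds threshold

Q2 2024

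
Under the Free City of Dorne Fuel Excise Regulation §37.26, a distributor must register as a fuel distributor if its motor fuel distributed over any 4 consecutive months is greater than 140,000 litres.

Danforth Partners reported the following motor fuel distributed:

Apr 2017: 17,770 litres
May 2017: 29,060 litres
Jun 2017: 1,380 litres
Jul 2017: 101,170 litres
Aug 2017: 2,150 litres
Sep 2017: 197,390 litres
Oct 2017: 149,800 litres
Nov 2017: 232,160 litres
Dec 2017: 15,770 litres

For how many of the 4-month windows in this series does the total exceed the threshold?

5

Apr 2017–Jul 2017: 17,770 litres + 29,060 litres + 1,380 litres + 101,170 litres = 149,380 litres (over)
May 2017–Aug 2017: 29,060 litres + 1,380 litres + 101,170 litres + 2,150 litres = 133,760 litres (under)
Jun 2017–Sep 2017: 1,380 litres + 101,170 litres + 2,150 litres + 197,390 litres = 302,090 litres (over)
Jul 2017–Oct 2017: 101,170 litres + 2,150 litres + 197,390 litres + 149,800 litres = 450,510 litres (over)
Aug 2017–Nov 2017: 2,150 litres + 197,390 litres + 149,800 litres + 232,160 litres = 581,500 litres (over)
Sep 2017–Dec 2017: 197,390 litres + 149,800 litres + 232,160 litres + 15,770 litres = 595,120 litres (over)
5 windows exceed the threshold.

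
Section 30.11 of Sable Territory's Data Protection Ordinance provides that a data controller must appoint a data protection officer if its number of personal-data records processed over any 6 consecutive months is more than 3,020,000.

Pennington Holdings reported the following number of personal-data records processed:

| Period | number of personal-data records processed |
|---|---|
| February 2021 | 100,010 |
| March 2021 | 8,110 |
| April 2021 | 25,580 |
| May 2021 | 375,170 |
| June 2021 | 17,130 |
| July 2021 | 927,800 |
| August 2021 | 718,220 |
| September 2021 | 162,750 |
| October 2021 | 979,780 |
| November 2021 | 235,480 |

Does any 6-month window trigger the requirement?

February 2021–July 2021: 100,010 + 8,110 + 25,580 + 375,170 + 17,130 + 927,800 = 1,453,800 (under)
March 2021–August 2021: 8,110 + 25,580 + 375,170 + 17,130 + 927,800 + 718,220 = 2,072,010 (under)
April 2021–September 2021: 25,580 + 375,170 + 17,130 + 927,800 + 718,220 + 162,750 = 2,226,650 (under)
May 2021–October 2021: 375,170 + 17,130 + 927,800 + 718,220 + 162,750 + 979,780 = 3,180,850 (over)
June 2021–November 2021: 17,130 + 927,800 + 718,220 + 162,750 + 979,780 + 235,480 = 3,041,160 (over)
At least one window exceeds 3,020,000.

Yes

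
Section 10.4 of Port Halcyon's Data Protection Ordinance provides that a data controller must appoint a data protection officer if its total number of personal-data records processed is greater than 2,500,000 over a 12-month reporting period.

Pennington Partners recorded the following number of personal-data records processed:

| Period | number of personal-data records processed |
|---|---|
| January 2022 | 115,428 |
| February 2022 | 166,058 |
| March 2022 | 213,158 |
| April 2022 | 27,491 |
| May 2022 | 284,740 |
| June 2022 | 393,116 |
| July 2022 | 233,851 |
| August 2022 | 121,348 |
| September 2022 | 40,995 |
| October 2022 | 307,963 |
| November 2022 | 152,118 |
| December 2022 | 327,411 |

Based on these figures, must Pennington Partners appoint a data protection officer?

No

Total number of personal-data records processed: 115,428 + 166,058 + 213,158 + 27,491 + 284,740 + 393,116 + 233,851 + 121,348 + 40,995 + 307,963 + 152,118 + 327,411 = 2,383,677.
2,383,677 ≤ 2,500,000, so the threshold is not exceeded.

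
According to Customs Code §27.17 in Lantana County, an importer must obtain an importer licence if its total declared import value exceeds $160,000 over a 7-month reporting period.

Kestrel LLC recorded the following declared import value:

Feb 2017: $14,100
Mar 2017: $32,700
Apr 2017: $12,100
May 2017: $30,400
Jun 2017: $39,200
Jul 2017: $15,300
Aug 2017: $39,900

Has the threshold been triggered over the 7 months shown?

Yes

Total declared import value: $14,100 + $32,700 + $12,100 + $30,400 + $39,200 + $15,300 + $39,900 = $183,700.
$183,700 > $160,000, so the threshold is exceeded.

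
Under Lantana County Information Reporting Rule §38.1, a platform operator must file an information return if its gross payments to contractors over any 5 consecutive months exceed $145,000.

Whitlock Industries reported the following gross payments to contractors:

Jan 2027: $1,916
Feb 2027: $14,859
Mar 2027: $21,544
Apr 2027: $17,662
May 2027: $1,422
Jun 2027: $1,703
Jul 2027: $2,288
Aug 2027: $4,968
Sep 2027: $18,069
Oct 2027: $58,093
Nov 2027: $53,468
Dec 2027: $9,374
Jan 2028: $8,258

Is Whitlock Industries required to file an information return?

Yes

Jan 2027–May 2027: $1,916 + $14,859 + $21,544 + $17,662 + $1,422 = $57,403 (under)
Feb 2027–Jun 2027: $14,859 + $21,544 + $17,662 + $1,422 + $1,703 = $57,190 (under)
Mar 2027–Jul 2027: $21,544 + $17,662 + $1,422 + $1,703 + $2,288 = $44,619 (under)
Apr 2027–Aug 2027: $17,662 + $1,422 + $1,703 + $2,288 + $4,968 = $28,043 (under)
May 2027–Sep 2027: $1,422 + $1,703 + $2,288 + $4,968 + $18,069 = $28,450 (under)
Jun 2027–Oct 2027: $1,703 + $2,288 + $4,968 + $18,069 + $58,093 = $85,121 (under)
Jul 2027–Nov 2027: $2,288 + $4,968 + $18,069 + $58,093 + $53,468 = $136,886 (under)
Aug 2027–Dec 2027: $4,968 + $18,069 + $58,093 + $53,468 + $9,374 = $143,972 (under)
Sep 2027–Jan 2028: $18,069 + $58,093 + $53,468 + $9,374 + $8,258 = $147,262 (over)
At least one window exceeds $145,000.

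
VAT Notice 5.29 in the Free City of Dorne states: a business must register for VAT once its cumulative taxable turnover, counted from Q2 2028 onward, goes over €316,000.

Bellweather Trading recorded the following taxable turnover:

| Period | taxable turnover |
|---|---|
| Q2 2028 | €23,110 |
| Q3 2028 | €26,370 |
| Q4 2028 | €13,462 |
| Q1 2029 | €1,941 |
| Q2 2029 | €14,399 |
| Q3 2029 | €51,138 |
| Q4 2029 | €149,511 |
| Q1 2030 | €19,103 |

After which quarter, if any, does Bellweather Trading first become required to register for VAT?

Not triggered

Through Q2 2028: €23,110
Through Q3 2028: €49,480
Through Q4 2028: €62,942
Through Q1 2029: €64,883
Through Q2 2029: €79,282
Through Q3 2029: €130,420
Through Q4 2029: €279,931
Through Q1 2030: €299,034
Final cumulative total €299,034 ≤ €316,000; the threshold is never exceeded.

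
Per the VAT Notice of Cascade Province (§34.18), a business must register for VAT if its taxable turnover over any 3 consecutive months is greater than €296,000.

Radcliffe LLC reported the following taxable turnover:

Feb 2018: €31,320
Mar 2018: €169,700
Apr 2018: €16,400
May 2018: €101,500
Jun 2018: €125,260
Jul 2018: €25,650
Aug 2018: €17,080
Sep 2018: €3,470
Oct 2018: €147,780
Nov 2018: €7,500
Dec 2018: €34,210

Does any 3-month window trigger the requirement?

Feb 2018–Apr 2018: €31,320 + €169,700 + €16,400 = €217,420 (under)
Mar 2018–May 2018: €169,700 + €16,400 + €101,500 = €287,600 (under)
Apr 2018–Jun 2018: €16,400 + €101,500 + €125,260 = €243,160 (under)
May 2018–Jul 2018: €101,500 + €125,260 + €25,650 = €252,410 (under)
Jun 2018–Aug 2018: €125,260 + €25,650 + €17,080 = €167,990 (under)
Jul 2018–Sep 2018: €25,650 + €17,080 + €3,470 = €46,200 (under)
Aug 2018–Oct 2018: €17,080 + €3,470 + €147,780 = €168,330 (under)
Sep 2018–Nov 2018: €3,470 + €147,780 + €7,500 = €158,750 (under)
Oct 2018–Dec 2018: €147,780 + €7,500 + €34,210 = €189,490 (under)
No window exceeds €296,000.

No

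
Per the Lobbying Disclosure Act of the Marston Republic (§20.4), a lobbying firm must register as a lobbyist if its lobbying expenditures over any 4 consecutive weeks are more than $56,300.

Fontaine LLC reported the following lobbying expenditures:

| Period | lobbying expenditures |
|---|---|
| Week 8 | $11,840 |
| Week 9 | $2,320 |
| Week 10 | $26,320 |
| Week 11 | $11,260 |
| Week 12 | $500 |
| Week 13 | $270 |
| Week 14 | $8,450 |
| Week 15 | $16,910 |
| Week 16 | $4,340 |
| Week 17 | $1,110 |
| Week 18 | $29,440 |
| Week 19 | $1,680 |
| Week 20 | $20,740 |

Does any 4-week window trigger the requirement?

Week 8–Week 11: $11,840 + $2,320 + $26,320 + $11,260 = $51,740 (under)
Week 9–Week 12: $2,320 + $26,320 + $11,260 + $500 = $40,400 (under)
Week 10–Week 13: $26,320 + $11,260 + $500 + $270 = $38,350 (under)
Week 11–Week 14: $11,260 + $500 + $270 + $8,450 = $20,480 (under)
Week 12–Week 15: $500 + $270 + $8,450 + $16,910 = $26,130 (under)
Week 13–Week 16: $270 + $8,450 + $16,910 + $4,340 = $29,970 (under)
Week 14–Week 17: $8,450 + $16,910 + $4,340 + $1,110 = $30,810 (under)
Week 15–Week 18: $16,910 + $4,340 + $1,110 + $29,440 = $51,800 (under)
Week 16–Week 19: $4,340 + $1,110 + $29,440 + $1,680 = $36,570 (under)
Week 17–Week 20: $1,110 + $29,440 + $1,680 + $20,740 = $52,970 (under)
No window exceeds $56,300.

No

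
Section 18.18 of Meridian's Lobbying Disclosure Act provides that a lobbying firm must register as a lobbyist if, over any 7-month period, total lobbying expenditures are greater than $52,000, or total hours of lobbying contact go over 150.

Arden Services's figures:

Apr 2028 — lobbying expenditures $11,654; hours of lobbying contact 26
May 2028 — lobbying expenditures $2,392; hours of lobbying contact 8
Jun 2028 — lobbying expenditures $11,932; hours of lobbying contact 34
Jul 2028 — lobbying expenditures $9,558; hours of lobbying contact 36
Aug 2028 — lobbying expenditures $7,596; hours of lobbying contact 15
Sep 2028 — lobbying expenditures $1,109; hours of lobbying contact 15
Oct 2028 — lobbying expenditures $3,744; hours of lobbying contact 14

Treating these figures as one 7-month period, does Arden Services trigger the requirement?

Total lobbying expenditures: $11,654 + $2,392 + $11,932 + $9,558 + $7,596 + $1,109 + $3,744 = $47,985 (≤ $52,000).
Total hours of lobbying contact: 26 + 8 + 34 + 36 + 15 + 15 + 14 = 148 (≤ 150).
The test is 'or': neither threshold is exceeded.

No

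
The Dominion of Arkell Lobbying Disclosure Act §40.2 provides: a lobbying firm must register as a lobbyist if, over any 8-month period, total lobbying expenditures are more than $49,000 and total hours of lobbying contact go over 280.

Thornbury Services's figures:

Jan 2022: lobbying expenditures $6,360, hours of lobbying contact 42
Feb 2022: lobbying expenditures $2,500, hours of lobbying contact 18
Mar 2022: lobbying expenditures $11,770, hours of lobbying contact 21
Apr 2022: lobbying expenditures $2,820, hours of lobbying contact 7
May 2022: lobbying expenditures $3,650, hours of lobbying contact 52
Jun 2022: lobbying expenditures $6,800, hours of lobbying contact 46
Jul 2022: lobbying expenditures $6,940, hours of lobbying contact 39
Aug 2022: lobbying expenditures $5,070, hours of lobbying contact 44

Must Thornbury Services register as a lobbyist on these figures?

Total lobbying expenditures: $6,360 + $2,500 + $11,770 + $2,820 + $3,650 + $6,800 + $6,940 + $5,070 = $45,910 (≤ $49,000).
Total hours of lobbying contact: 42 + 18 + 21 + 7 + 52 + 46 + 39 + 44 = 269 (≤ 280).
The test is 'and': the rule requires both, and at least one is not exceeded.

No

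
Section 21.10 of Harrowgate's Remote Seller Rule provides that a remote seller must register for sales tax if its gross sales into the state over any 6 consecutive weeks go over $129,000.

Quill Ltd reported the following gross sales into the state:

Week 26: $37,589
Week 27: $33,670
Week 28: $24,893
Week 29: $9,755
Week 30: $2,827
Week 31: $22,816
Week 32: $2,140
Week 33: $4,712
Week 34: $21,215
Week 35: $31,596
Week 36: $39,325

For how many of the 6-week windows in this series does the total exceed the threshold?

1

Week 26–Week 31: $37,589 + $33,670 + $24,893 + $9,755 + $2,827 + $22,816 = $131,550 (over)
Week 27–Week 32: $33,670 + $24,893 + $9,755 + $2,827 + $22,816 + $2,140 = $96,101 (under)
Week 28–Week 33: $24,893 + $9,755 + $2,827 + $22,816 + $2,140 + $4,712 = $67,143 (under)
Week 29–Week 34: $9,755 + $2,827 + $22,816 + $2,140 + $4,712 + $21,215 = $63,465 (under)
Week 30–Week 35: $2,827 + $22,816 + $2,140 + $4,712 + $21,215 + $31,596 = $85,306 (under)
Week 31–Week 36: $22,816 + $2,140 + $4,712 + $21,215 + $31,596 + $39,325 = $121,804 (under)
1 window exceeds the threshold.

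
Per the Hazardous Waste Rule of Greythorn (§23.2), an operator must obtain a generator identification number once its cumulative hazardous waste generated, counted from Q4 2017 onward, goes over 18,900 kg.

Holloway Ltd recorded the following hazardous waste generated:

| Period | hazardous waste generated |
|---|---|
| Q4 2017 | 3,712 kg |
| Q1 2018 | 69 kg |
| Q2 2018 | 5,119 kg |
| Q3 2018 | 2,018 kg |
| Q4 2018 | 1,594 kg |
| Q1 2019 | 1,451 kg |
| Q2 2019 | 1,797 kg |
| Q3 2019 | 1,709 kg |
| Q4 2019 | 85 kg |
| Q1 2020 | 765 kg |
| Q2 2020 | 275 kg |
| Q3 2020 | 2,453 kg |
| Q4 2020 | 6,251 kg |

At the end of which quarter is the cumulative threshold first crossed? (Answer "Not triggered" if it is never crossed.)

Q3 2020

Through Q4 2017: 3,712 kg
Through Q1 2018: 3,781 kg
Through Q2 2018: 8,900 kg
Through Q3 2018: 10,918 kg
Through Q4 2018: 12,512 kg
Through Q1 2019: 13,963 kg
Through Q2 2019: 15,760 kg
Through Q3 2019: 17,469 kg
Through Q4 2019: 17,554 kg
Through Q1 2020: 18,319 kg
Through Q2 2020: 18,594 kg
Through Q3 2020: 21,047 kg ← exceeds threshold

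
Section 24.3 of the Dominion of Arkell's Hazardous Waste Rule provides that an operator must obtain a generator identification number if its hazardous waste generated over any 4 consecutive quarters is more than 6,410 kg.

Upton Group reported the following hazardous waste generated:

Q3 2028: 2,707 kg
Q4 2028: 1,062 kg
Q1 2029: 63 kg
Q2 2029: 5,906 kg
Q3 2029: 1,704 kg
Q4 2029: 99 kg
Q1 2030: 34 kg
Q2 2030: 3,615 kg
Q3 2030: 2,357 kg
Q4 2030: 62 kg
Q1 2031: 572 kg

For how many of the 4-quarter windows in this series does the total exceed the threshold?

5

Q3 2028–Q2 2029: 2,707 kg + 1,062 kg + 63 kg + 5,906 kg = 9,738 kg (over)
Q4 2028–Q3 2029: 1,062 kg + 63 kg + 5,906 kg + 1,704 kg = 8,735 kg (over)
Q1 2029–Q4 2029: 63 kg + 5,906 kg + 1,704 kg + 99 kg = 7,772 kg (over)
Q2 2029–Q1 2030: 5,906 kg + 1,704 kg + 99 kg + 34 kg = 7,743 kg (over)
Q3 2029–Q2 2030: 1,704 kg + 99 kg + 34 kg + 3,615 kg = 5,452 kg (under)
Q4 2029–Q3 2030: 99 kg + 34 kg + 3,615 kg + 2,357 kg = 6,105 kg (under)
Q1 2030–Q4 2030: 34 kg + 3,615 kg + 2,357 kg + 62 kg = 6,068 kg (under)
Q2 2030–Q1 2031: 3,615 kg + 2,357 kg + 62 kg + 572 kg = 6,606 kg (over)
5 windows exceed the threshold.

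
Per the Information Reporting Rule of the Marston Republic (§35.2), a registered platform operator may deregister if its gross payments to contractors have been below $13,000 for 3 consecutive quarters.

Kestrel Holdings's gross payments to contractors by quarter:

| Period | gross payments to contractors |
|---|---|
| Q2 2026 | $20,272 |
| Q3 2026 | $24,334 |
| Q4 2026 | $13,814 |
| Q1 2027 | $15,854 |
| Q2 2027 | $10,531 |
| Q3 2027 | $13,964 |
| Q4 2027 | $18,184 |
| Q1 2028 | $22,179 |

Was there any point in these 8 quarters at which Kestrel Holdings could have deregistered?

Quarters below $13,000: Q2 2027.
Longest run of consecutive quarters below the threshold: 1.
1 < 3, so Kestrel Holdings never became eligible.

No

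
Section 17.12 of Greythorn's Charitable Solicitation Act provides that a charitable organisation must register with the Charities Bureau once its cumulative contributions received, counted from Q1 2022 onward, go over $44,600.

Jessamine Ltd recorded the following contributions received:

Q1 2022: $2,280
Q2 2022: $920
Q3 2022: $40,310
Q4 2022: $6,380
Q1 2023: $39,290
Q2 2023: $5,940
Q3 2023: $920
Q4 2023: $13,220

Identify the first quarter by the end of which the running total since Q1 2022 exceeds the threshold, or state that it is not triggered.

Through Q1 2022: $2,280
Through Q2 2022: $3,200
Through Q3 2022: $43,510
Through Q4 2022: $49,890 ← exceeds threshold

Q4 2022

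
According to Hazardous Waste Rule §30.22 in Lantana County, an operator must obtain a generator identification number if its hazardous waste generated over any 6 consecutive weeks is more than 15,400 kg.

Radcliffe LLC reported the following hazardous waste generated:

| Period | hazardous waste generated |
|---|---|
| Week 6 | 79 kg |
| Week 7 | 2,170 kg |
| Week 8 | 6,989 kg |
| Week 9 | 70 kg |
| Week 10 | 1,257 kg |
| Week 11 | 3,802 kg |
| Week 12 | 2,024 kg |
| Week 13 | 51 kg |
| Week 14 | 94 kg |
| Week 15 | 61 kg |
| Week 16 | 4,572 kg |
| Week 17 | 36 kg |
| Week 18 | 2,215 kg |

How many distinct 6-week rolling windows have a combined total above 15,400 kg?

Week 6–Week 11: 79 kg + 2,170 kg + 6,989 kg + 70 kg + 1,257 kg + 3,802 kg = 14,367 kg (under)
Week 7–Week 12: 2,170 kg + 6,989 kg + 70 kg + 1,257 kg + 3,802 kg + 2,024 kg = 16,312 kg (over)
Week 8–Week 13: 6,989 kg + 70 kg + 1,257 kg + 3,802 kg + 2,024 kg + 51 kg = 14,193 kg (under)
Week 9–Week 14: 70 kg + 1,257 kg + 3,802 kg + 2,024 kg + 51 kg + 94 kg = 7,298 kg (under)
Week 10–Week 15: 1,257 kg + 3,802 kg + 2,024 kg + 51 kg + 94 kg + 61 kg = 7,289 kg (under)
Week 11–Week 16: 3,802 kg + 2,024 kg + 51 kg + 94 kg + 61 kg + 4,572 kg = 10,604 kg (under)
Week 12–Week 17: 2,024 kg + 51 kg + 94 kg + 61 kg + 4,572 kg + 36 kg = 6,838 kg (under)
Week 13–Week 18: 51 kg + 94 kg + 61 kg + 4,572 kg + 36 kg + 2,215 kg = 7,029 kg (under)
1 window exceeds the threshold.

1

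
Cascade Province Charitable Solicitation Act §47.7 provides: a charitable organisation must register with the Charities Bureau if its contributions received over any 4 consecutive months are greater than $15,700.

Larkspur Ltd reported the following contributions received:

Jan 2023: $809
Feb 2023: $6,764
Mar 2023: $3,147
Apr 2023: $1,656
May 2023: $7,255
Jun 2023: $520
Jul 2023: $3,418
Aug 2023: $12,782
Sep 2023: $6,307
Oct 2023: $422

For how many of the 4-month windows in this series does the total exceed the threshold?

4

Jan 2023–Apr 2023: $809 + $6,764 + $3,147 + $1,656 = $12,376 (under)
Feb 2023–May 2023: $6,764 + $3,147 + $1,656 + $7,255 = $18,822 (over)
Mar 2023–Jun 2023: $3,147 + $1,656 + $7,255 + $520 = $12,578 (under)
Apr 2023–Jul 2023: $1,656 + $7,255 + $520 + $3,418 = $12,849 (under)
May 2023–Aug 2023: $7,255 + $520 + $3,418 + $12,782 = $23,975 (over)
Jun 2023–Sep 2023: $520 + $3,418 + $12,782 + $6,307 = $23,027 (over)
Jul 2023–Oct 2023: $3,418 + $12,782 + $6,307 + $422 = $22,929 (over)
4 windows exceed the threshold.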